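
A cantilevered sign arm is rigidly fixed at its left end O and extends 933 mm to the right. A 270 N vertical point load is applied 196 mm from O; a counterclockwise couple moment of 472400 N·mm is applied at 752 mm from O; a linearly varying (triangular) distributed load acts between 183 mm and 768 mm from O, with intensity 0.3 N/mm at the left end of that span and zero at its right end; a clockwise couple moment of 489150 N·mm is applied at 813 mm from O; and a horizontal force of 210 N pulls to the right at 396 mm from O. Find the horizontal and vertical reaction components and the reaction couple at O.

Resultant of the triangular load: ½ × 0.3 × 585 = 87.75 N, acting at 378 mm from O (one-third of the span from the peak).
ΣF_x = 0: O_x + 210 = 0 → O_x = -210.0 N.
ΣF_y = 0: O_y − 270 − ½·0.3·585 = 0 → O_y = 357.8 N.
ΣM about O: M_O − 270·196 + 472400 − (½·0.3·585)·378 − 489150 = 0 → M_O = 102800 N·mm.

O_x = -210.0 N, O_y = 357.8 N, M_O = 102800 N·mm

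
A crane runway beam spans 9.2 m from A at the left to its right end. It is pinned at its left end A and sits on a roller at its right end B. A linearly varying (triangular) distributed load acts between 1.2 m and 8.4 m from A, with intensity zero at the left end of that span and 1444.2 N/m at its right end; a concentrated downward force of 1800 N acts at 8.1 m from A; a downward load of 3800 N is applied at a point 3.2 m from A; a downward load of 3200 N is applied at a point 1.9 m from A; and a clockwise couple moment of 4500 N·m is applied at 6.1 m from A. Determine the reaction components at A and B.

A_x = 0, A_y = 6552 N, B_y = 7447 N

Resultant of the triangular load: ½ × 1444.2 × 7.2 = 5199.12 N, acting at 6 m from A (one-third of the span from the peak).
Moments about A: B_y·9.2 − (½·1444.2·7.2)·6 − 1800·8.1 − 3800·3.2 − 3200·1.9 − 4500 = 0 → B_y = 68514.72/9.2 = 7447.25 ≈ 7447 N.
ΣF_y = 0: A_y + 7447.25 − ½·1444.2·7.2 − 1800 − 3800 − 3200 = 0 → A_y = 6552 N.
ΣF_x = 0: no horizontal applied forces, so A_x = 0.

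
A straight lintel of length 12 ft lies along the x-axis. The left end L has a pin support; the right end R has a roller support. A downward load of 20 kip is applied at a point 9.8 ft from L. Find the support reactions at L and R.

Taking moments about L: R_y·12 − 20·9.8 = 0 → R_y = 196/12 = 16.3333 ≈ 16.33 kip.
ΣF_y = 0: L_y + 16.3333 − 20 = 0 → L_y = 3.667 kip.
ΣF_x = 0: no horizontal applied forces, so L_x = 0.

L_x = 0, L_y = 3.667 kip, R_y = 16.33 kip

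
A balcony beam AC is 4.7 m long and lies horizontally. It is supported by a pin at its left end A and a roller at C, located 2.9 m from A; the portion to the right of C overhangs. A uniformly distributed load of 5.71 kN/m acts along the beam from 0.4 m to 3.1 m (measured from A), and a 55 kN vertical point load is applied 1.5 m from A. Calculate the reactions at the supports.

A_x = 0, A_y = 32.67 kN, C_y = 37.75 kN

Resultant of the distributed load: 5.71 × 2.7 = 15.417 kN at 1.75 m from A.
Taking moments about A: C_y·2.9 − (5.71·2.7)·1.75 − 55·1.5 = 0 → C_y = 109.47975/2.9 = 37.7516 ≈ 37.75 kN.
ΣF_y = 0: A_y + 37.7516 − 5.71·2.7 − 55 = 0 → A_y = 32.67 kN.
ΣF_x = 0: no horizontal applied forces, so A_x = 0.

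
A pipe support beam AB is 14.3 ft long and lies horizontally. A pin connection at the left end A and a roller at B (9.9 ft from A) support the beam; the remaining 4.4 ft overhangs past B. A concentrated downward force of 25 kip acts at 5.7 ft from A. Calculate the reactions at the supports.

A_x = 0, A_y = 10.61 kip, B_y = 14.39 kip

ΣM about A: B_y·9.9 − 25·5.7 = 0 → B_y = 142.5/9.9 = 14.3939 ≈ 14.39 kip.
ΣF_y = 0: A_y + 14.3939 − 25 = 0 → A_y = 10.61 kip.
ΣF_x = 0: no horizontal applied forces, so A_x = 0.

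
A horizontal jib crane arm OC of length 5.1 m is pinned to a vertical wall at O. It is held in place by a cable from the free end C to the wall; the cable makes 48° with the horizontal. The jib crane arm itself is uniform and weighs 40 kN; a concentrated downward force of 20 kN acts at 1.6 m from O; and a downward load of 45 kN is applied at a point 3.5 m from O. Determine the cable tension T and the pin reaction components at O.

ΣM about O: T·sin48°·5.1 − 40·2.55 − 20·1.6 − 45·3.5 = 0 → T = 291.5/(5.1·0.743145) = 76.9121 ≈ 76.91 kN.
ΣF_x = 0: O_x − T·cos48° = 0 → O_x = 76.9121 × 0.669131 = 51.46 kN.
ΣF_y = 0: O_y + T·sin48° − 40 − 20 − 45 = 0 → O_y = 105 − 76.9121 × 0.743145 = 47.84 kN.

T = 76.91 kN, O_x = 51.46 kN, O_y = 47.84 kN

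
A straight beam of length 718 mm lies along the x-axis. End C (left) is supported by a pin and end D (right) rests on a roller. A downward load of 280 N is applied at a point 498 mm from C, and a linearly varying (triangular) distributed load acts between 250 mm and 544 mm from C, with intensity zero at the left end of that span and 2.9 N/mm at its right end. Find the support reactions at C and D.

Resultant of the triangular load: ½ × 2.9 × 294 = 426.3 N, acting at 446 mm from C (one-third of the span from the peak).
Taking moments about C: D_y·718 − 280·498 − (½·2.9·294)·446 = 0 → D_y = 329569.8/718 = 459.011 ≈ 459.0 N.
ΣF_y = 0: C_y + 459.011 − 280 − ½·2.9·294 = 0 → C_y = 247.3 N.
ΣF_x = 0: no horizontal applied forces, so C_x = 0.

C_x = 0, C_y = 247.3 N, D_y = 459.0 N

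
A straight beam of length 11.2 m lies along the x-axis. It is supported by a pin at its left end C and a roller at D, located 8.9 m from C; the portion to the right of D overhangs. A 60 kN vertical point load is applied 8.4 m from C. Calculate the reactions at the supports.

Taking moments about C: D_y·8.9 − 60·8.4 = 0 → D_y = 504/8.9 = 56.6292 ≈ 56.63 kN.
ΣF_y = 0: C_y + 56.6292 − 60 = 0 → C_y = 3.371 kN.
ΣF_x = 0: no horizontal applied forces, so C_x = 0.

C_x = 0, C_y = 3.371 kN, D_y = 56.63 kN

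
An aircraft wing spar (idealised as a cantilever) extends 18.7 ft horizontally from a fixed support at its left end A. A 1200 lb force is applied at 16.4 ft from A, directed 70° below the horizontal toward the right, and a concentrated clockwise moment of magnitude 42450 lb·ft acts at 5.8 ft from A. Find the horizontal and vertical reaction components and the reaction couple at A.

ΣF_x = 0: A_x + 1200·cos70° = 0 → A_x = -410.4 lb.
ΣF_y = 0: A_y − 1200·sin70° = 0 → A_y = 1128 lb.
ΣM about A: M_A − 1200·sin70°·16.4 − 42450 = 0 → M_A = 60940 lb·ft.

A_x = -410.4 lb, A_y = 1128 lb, M_A = 60940 lb·ft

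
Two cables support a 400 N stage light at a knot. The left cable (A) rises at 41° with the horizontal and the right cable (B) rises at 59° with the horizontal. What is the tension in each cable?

ΣF_x = 0: −T_A·cos41° + T_B·cos59° = 0 → T_B = 1.46535·T_A.
ΣF_y = 0: T_A·sin41° + T_B·sin59° = 400.
Substitute: T_A·(0.656059 + 1.46535·0.857167) = 400 → T_A = 209.193 ≈ 209.2 N.
Then T_B = 1.46535 × 209.193 = 306.5 N.

T_A = 209.2 N, T_B = 306.5 N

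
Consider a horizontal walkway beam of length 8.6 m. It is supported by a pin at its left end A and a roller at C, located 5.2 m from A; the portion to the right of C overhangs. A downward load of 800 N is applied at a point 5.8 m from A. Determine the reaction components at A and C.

Taking moments about A: C_y·5.2 − 800·5.8 = 0 → C_y = 4640/5.2 = 892.308 ≈ 892.3 N.
ΣF_y = 0: A_y + 892.308 − 800 = 0 → A_y = -92.31 N.
ΣF_x = 0: no horizontal applied forces, so A_x = 0.

A_x = 0, A_y = -92.31 N, C_y = 892.3 N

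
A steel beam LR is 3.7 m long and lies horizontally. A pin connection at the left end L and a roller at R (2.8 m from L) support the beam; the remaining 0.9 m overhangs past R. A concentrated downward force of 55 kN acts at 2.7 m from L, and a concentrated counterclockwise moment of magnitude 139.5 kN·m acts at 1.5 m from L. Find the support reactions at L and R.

ΣM about L: R_y·2.8 − 55·2.7 + 139.5 = 0 → R_y = 9/2.8 = 3.21429 ≈ 3.214 kN.
ΣF_y = 0: L_y + 3.21429 − 55 = 0 → L_y = 51.79 kN.
ΣF_x = 0: no horizontal applied forces, so L_x = 0.

L_x = 0, L_y = 51.79 kN, R_y = 3.214 kN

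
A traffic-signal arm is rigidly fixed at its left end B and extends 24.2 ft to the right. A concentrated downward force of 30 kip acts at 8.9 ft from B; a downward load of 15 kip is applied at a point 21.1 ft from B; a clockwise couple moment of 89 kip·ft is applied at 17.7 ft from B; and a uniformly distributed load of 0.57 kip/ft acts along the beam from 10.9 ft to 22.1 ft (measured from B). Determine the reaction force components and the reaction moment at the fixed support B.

B_x = 0, B_y = 51.38 kip, M_B = 777.8 kip·ft

Resultant of the distributed load: 0.57 × 11.2 = 6.384 kip at 16.5 ft from B.
ΣF_x = 0: B_x = 0.
ΣF_y = 0: B_y − 30 − 15 − 0.57·11.2 = 0 → B_y = 51.38 kip.
ΣM about B: M_B − 30·8.9 − 15·21.1 − 89 − (0.57·11.2)·16.5 = 0 → M_B = 777.8 kip·ft.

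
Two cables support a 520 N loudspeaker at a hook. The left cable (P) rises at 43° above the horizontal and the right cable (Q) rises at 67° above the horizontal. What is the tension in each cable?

T_P = 216.2 N, T_Q = 404.7 N

ΣF_x = 0: −T_P·cos43° + T_Q·cos67° = 0 → T_Q = 1.87176·T_P.
ΣF_y = 0: T_P·sin43° + T_Q·sin67° = 520.
Substitute: T_P·(0.681998 + 1.87176·0.920505) = 520 → T_P = 216.22 ≈ 216.2 N.
Then T_Q = 1.87176 × 216.22 = 404.7 N.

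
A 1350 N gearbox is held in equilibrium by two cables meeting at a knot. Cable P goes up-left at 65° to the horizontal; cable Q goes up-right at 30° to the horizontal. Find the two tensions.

ΣF_x = 0: −T_P·cos65° + T_Q·cos30° = 0 → T_Q = 0.487998·T_P.
ΣF_y = 0: T_P·sin65° + T_Q·sin30° = 1350.
Substitute: T_P·(0.906308 + 0.487998·0.5) = 1350 → T_P = 1173.6 ≈ 1174 N.
Then T_Q = 0.487998 × 1173.6 = 572.7 N.

T_P = 1174 N, T_Q = 572.7 N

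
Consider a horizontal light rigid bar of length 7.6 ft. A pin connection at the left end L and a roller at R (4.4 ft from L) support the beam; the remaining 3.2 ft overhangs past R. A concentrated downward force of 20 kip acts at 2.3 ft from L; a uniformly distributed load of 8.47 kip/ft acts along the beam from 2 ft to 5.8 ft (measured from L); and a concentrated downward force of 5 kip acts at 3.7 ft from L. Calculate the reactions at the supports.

L_x = 0, L_y = 14.00 kip, R_y = 43.19 kip

Resultant of the distributed load: 8.47 × 3.8 = 32.186 kip at 3.9 ft from L.
Moments about L: R_y·4.4 − 20·2.3 − (8.47·3.8)·3.9 − 5·3.7 = 0 → R_y = 190.0254/4.4 = 43.1876 ≈ 43.19 kip.
ΣF_y = 0: L_y + 43.1876 − 20 − 8.47·3.8 − 5 = 0 → L_y = 14.00 kip.
ΣF_x = 0: no horizontal applied forces, so L_x = 0.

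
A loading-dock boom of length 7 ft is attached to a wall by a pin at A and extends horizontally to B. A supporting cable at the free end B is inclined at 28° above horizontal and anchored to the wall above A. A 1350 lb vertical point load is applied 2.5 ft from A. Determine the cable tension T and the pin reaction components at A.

T = 1027 lb, A_x = 906.8 lb, A_y = 867.9 lb

ΣM about A: T·sin28°·7 − 1350·2.5 = 0 → T = 3375/(7·0.469472) = 1026.99 ≈ 1027 lb.
ΣF_x = 0: A_x − T·cos28° = 0 → A_x = 1026.99 × 0.882948 = 906.8 lb.
ΣF_y = 0: A_y + T·sin28° − 1350 = 0 → A_y = 1350 − 1026.99 × 0.469472 = 867.9 lb.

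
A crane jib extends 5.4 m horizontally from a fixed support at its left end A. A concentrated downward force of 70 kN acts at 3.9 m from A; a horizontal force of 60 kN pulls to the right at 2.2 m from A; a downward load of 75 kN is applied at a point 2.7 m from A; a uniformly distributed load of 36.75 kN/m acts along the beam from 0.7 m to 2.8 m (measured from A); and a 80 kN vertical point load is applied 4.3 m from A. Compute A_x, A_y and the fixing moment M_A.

Resultant of the distributed load: 36.75 × 2.1 = 77.175 kN at 1.75 m from A.
ΣF_x = 0: A_x + 60 = 0 → A_x = -60.00 kN.
ΣF_y = 0: A_y − 70 − 75 − 36.75·2.1 − 80 = 0 → A_y = 302.2 kN.
ΣM about A: M_A − 70·3.9 − 75·2.7 − (36.75·2.1)·1.75 − 80·4.3 = 0 → M_A = 954.6 kN·m.

A_x = -60.00 kN, A_y = 302.2 kN, M_A = 954.6 kN·m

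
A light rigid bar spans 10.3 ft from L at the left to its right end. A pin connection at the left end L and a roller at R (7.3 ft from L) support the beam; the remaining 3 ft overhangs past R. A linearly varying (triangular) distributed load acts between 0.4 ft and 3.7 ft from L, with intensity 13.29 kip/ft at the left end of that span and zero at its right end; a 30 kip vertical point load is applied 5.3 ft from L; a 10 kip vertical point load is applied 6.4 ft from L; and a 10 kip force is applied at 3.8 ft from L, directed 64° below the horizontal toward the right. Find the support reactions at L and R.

Resultant of the triangular load: ½ × 13.29 × 3.3 = 21.9285 kip, acting at 1.5 ft from L (one-third of the span from the peak).
Moments about L: R_y·7.3 − (½·13.29·3.3)·1.5 − 30·5.3 − 10·6.4 − 10·sin64°·3.8 = 0 → R_y = 290.047/7.3 = 39.7325 ≈ 39.73 kip.
ΣF_y = 0: L_y + 39.7325 − ½·13.29·3.3 − 30 − 10 − 10·sin64° = 0 → L_y = 31.18 kip.
ΣF_x = 0: L_x + 10·cos64° = 0 → L_x = -4.384 kip.

L_x = -4.384 kip, L_y = 31.18 kip, R_y = 39.73 kip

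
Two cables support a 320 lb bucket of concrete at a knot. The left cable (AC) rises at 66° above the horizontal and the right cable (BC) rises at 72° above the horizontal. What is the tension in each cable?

ΣF_x = 0: −T_AC·cos66° + T_BC·cos72° = 0 → T_BC = 1.31623·T_AC.
ΣF_y = 0: T_AC·sin66° + T_BC·sin72° = 320.
Substitute: T_AC·(0.913545 + 1.31623·0.951057) = 320 → T_AC = 147.782 ≈ 147.8 lb.
Then T_BC = 1.31623 × 147.782 = 194.5 lb.

T_AC = 147.8 lb, T_BC = 194.5 lb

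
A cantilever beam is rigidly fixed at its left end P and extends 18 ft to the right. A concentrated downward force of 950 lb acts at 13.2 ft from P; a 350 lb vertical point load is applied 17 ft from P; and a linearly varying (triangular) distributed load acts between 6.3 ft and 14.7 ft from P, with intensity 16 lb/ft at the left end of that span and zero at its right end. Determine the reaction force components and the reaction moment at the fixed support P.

Resultant of the triangular load: ½ × 16 × 8.4 = 67.2 lb, acting at 9.1 ft from P (one-third of the span from the peak).
ΣF_x = 0: P_x = 0.
ΣF_y = 0: P_y − 950 − 350 − ½·16·8.4 = 0 → P_y = 1367 lb.
ΣM about P: M_P − 950·13.2 − 350·17 − (½·16·8.4)·9.1 = 0 → M_P = 19100 lb·ft.

P_x = 0, P_y = 1367 lb, M_P = 19100 lb·ft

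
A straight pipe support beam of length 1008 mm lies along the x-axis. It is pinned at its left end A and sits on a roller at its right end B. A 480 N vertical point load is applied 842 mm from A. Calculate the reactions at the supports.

A_x = 0, A_y = 79.05 N, B_y = 401.0 N

Taking moments about A: B_y·1008 − 480·842 = 0 → B_y = 404160/1008 = 400.952 ≈ 401.0 N.
ΣF_y = 0: A_y + 400.952 − 480 = 0 → A_y = 79.05 N.
ΣF_x = 0: no horizontal applied forces, so A_x = 0.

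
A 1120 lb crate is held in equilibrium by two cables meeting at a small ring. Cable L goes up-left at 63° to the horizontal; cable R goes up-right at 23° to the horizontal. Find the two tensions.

T_L = 1033 lb, T_R = 509.7 lb

ΣF_x = 0: −T_L·cos63° + T_R·cos23° = 0 → T_R = 0.493197·T_L.
ΣF_y = 0: T_L·sin63° + T_R·sin23° = 1120.
Substitute: T_L·(0.891007 + 0.493197·0.390731) = 1120 → T_L = 1033.48 ≈ 1033 lb.
Then T_R = 0.493197 × 1033.48 = 509.7 lb.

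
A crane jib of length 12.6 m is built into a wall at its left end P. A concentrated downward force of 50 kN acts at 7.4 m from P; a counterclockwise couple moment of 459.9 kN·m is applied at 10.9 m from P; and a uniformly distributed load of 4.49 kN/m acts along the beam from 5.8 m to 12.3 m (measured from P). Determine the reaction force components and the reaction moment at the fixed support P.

P_x = 0, P_y = 79.19 kN, M_P = 174.2 kN·m

Resultant of the distributed load: 4.49 × 6.5 = 29.185 kN at 9.05 m from P.
ΣF_x = 0: P_x = 0.
ΣF_y = 0: P_y − 50 − 4.49·6.5 = 0 → P_y = 79.19 kN.
ΣM about P: M_P − 50·7.4 + 459.9 − (4.49·6.5)·9.05 = 0 → M_P = 174.2 kN·m.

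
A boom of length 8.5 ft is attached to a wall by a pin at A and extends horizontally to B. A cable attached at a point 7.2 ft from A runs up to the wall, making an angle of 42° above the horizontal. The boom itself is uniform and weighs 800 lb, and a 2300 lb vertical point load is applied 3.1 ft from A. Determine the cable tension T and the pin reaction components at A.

T = 2186 lb, A_x = 1624 lb, A_y = 1638 lb

ΣM about A: T·sin42°·7.2 − 800·4.25 − 2300·3.1 = 0 → T = 10530/(7.2·0.669131) = 2185.67 ≈ 2186 lb.
ΣF_x = 0: A_x − T·cos42° = 0 → A_x = 2185.67 × 0.743145 = 1624 lb.
ΣF_y = 0: A_y + T·sin42° − 800 − 2300 = 0 → A_y = 3100 − 2185.67 × 0.669131 = 1638 lb.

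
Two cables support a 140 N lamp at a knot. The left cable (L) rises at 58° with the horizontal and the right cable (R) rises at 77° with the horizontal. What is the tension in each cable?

T_L = 44.54 N, T_R = 104.9 N

ΣF_x = 0: −T_L·cos58° + T_R·cos77° = 0 → T_R = 2.35571·T_L.
ΣF_y = 0: T_L·sin58° + T_R·sin77° = 140.
Substitute: T_L·(0.848048 + 2.35571·0.97437) = 140 → T_L = 44.538 ≈ 44.54 N.
Then T_R = 2.35571 × 44.538 = 104.9 N.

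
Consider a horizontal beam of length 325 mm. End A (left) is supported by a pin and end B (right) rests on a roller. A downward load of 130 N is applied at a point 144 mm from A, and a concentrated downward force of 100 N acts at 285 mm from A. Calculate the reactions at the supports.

A_x = 0, A_y = 84.71 N, B_y = 145.3 N

Moments about A: B_y·325 − 130·144 − 100·285 = 0 → B_y = 47220/325 = 145.292 ≈ 145.3 N.
ΣF_y = 0: A_y + 145.292 − 130 − 100 = 0 → A_y = 84.71 N.
ΣF_x = 0: no horizontal applied forces, so A_x = 0.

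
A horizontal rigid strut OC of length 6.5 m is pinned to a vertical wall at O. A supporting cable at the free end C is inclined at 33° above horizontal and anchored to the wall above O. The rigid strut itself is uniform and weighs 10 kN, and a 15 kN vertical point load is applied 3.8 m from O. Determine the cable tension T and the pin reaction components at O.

ΣM about O: T·sin33°·6.5 − 10·3.25 − 15·3.8 = 0 → T = 89.5/(6.5·0.544639) = 25.2814 ≈ 25.28 kN.
ΣF_x = 0: O_x − T·cos33° = 0 → O_x = 25.2814 × 0.838671 = 21.20 kN.
ΣF_y = 0: O_y + T·sin33° − 10 − 15 = 0 → O_y = 25 − 25.2814 × 0.544639 = 11.23 kN.

T = 25.28 kN, O_x = 21.20 kN, O_y = 11.23 kN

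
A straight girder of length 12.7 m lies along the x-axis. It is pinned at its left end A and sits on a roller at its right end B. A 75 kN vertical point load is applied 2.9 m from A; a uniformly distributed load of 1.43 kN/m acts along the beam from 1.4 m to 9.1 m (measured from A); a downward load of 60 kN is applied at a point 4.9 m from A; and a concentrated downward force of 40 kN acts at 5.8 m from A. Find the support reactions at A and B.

Resultant of the distributed load: 1.43 × 7.7 = 11.011 kN at 5.25 m from A.
Moments about A: B_y·12.7 − 75·2.9 − (1.43·7.7)·5.25 − 60·4.9 − 40·5.8 = 0 → B_y = 801.30775/12.7 = 63.0951 ≈ 63.10 kN.
ΣF_y = 0: A_y + 63.0951 − 75 − 1.43·7.7 − 60 − 40 = 0 → A_y = 122.9 kN.
ΣF_x = 0: no horizontal applied forces, so A_x = 0.

A_x = 0, A_y = 122.9 kN, B_y = 63.10 kN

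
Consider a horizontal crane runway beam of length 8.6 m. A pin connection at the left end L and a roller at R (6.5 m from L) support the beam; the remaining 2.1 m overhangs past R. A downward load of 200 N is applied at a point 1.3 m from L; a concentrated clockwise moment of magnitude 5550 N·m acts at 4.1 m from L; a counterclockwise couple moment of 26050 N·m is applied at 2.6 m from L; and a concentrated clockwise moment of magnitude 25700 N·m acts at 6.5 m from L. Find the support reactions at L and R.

Moments about L: R_y·6.5 − 200·1.3 − 5550 + 26050 − 25700 = 0 → R_y = 5460/6.5 = 840.0 N.
ΣF_y = 0: L_y + 840 − 200 = 0 → L_y = -640.0 N.
ΣF_x = 0: no horizontal applied forces, so L_x = 0.

L_x = 0, L_y = -640.0 N, R_y = 840.0 N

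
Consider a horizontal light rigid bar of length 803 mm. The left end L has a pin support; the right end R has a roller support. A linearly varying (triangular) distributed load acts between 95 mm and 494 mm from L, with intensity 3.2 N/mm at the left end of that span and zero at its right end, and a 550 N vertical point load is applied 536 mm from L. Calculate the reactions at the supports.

Resultant of the triangular load: ½ × 3.2 × 399 = 638.4 N, acting at 228 mm from L (one-third of the span from the peak).
Moments about L: R_y·803 − (½·3.2·399)·228 − 550·536 = 0 → R_y = 440355.2/803 = 548.388 ≈ 548.4 N.
ΣF_y = 0: L_y + 548.388 − ½·3.2·399 − 550 = 0 → L_y = 640.0 N.
ΣF_x = 0: no horizontal applied forces, so L_x = 0.

L_x = 0, L_y = 640.0 N, R_y = 548.4 N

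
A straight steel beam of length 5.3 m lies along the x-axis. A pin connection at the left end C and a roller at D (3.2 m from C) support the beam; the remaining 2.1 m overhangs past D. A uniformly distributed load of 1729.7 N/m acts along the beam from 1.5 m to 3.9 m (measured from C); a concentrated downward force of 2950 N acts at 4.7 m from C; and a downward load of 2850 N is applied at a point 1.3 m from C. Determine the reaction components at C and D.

C_x = 0, C_y = 958.0 N, D_y = 8993 N

Resultant of the distributed load: 1729.7 × 2.4 = 4151.28 N at 2.7 m from C.
Taking moments about C: D_y·3.2 − (1729.7·2.4)·2.7 − 2950·4.7 − 2850·1.3 = 0 → D_y = 28778.456/3.2 = 8993.27 ≈ 8993 N.
ΣF_y = 0: C_y + 8993.27 − 1729.7·2.4 − 2950 − 2850 = 0 → C_y = 958.0 N.
ΣF_x = 0: no horizontal applied forces, so C_x = 0.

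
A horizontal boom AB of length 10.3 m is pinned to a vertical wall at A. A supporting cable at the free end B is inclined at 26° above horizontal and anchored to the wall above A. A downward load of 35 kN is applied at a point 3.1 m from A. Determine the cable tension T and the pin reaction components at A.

ΣM about A: T·sin26°·10.3 − 35·3.1 = 0 → T = 108.5/(10.3·0.438371) = 24.0298 ≈ 24.03 kN.
ΣF_x = 0: A_x − T·cos26° = 0 → A_x = 24.0298 × 0.898794 = 21.60 kN.
ΣF_y = 0: A_y + T·sin26° − 35 = 0 → A_y = 35 − 24.0298 × 0.438371 = 24.47 kN.

T = 24.03 kN, A_x = 21.60 kN, A_y = 24.47 kN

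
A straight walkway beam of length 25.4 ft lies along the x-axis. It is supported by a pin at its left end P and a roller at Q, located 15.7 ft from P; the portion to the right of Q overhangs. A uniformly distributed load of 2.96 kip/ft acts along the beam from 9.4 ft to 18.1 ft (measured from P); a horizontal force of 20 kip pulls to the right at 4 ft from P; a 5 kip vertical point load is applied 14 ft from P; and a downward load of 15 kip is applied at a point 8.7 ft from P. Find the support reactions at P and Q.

Resultant of the distributed load: 2.96 × 8.7 = 25.752 kip at 13.75 ft from P.
Moments about P: Q_y·15.7 − (2.96·8.7)·13.75 − 5·14 − 15·8.7 = 0 → Q_y = 554.59/15.7 = 35.3242 ≈ 35.32 kip.
ΣF_y = 0: P_y + 35.3242 − 2.96·8.7 − 5 − 15 = 0 → P_y = 10.43 kip.
ΣF_x = 0: P_x + 20 = 0 → P_x = -20.00 kip.

P_x = -20.00 kip, P_y = 10.43 kip, Q_y = 35.32 kip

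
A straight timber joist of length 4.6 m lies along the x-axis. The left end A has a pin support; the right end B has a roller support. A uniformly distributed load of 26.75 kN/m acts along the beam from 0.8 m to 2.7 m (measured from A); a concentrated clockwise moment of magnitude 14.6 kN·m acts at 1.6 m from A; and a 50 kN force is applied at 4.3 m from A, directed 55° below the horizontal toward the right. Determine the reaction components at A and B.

A_x = -28.68 kN, A_y = 30.99 kN, B_y = 60.80 kN

Resultant of the distributed load: 26.75 × 1.9 = 50.825 kN at 1.75 m from A.
ΣM about A: B_y·4.6 − (26.75·1.9)·1.75 − 14.6 − 50·sin55°·4.3 = 0 → B_y = 279.661/4.6 = 60.7959 ≈ 60.80 kN.
ΣF_y = 0: A_y + 60.7959 − 26.75·1.9 − 50·sin55° = 0 → A_y = 30.99 kN.
ΣF_x = 0: A_x + 50·cos55° = 0 → A_x = -28.68 kN.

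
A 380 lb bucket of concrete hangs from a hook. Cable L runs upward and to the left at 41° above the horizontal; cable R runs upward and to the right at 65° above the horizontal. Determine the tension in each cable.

ΣF_x = 0: −T_L·cos41° + T_R·cos65° = 0 → T_R = 1.7858·T_L.
ΣF_y = 0: T_L·sin41° + T_R·sin65° = 380.
Substitute: T_L·(0.656059 + 1.7858·0.906308) = 380 → T_L = 167.066 ≈ 167.1 lb.
Then T_R = 1.7858 × 167.066 = 298.3 lb.

T_L = 167.1 lb, T_R = 298.3 lb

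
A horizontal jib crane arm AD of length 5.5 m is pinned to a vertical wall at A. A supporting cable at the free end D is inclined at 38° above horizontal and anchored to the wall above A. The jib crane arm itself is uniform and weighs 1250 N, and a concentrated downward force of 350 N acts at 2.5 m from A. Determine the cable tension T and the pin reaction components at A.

T = 1274 N, A_x = 1004 N, A_y = 815.9 N

ΣM about A: T·sin38°·5.5 − 1250·2.75 − 350·2.5 = 0 → T = 4312.5/(5.5·0.615661) = 1273.58 ≈ 1274 N.
ΣF_x = 0: A_x − T·cos38° = 0 → A_x = 1273.58 × 0.788011 = 1004 N.
ΣF_y = 0: A_y + T·sin38° − 1250 − 350 = 0 → A_y = 1600 − 1273.58 × 0.615661 = 815.9 N.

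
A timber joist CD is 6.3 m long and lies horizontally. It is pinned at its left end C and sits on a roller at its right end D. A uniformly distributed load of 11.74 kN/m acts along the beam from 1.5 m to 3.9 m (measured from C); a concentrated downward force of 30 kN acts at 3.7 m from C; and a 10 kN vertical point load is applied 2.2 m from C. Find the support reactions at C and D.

Resultant of the distributed load: 11.74 × 2.4 = 28.176 kN at 2.7 m from C.
Moments about C: D_y·6.3 − (11.74·2.4)·2.7 − 30·3.7 − 10·2.2 = 0 → D_y = 209.0752/6.3 = 33.1865 ≈ 33.19 kN.
ΣF_y = 0: C_y + 33.1865 − 11.74·2.4 − 30 − 10 = 0 → C_y = 34.99 kN.
ΣF_x = 0: no horizontal applied forces, so C_x = 0.

C_x = 0, C_y = 34.99 kN, D_y = 33.19 kN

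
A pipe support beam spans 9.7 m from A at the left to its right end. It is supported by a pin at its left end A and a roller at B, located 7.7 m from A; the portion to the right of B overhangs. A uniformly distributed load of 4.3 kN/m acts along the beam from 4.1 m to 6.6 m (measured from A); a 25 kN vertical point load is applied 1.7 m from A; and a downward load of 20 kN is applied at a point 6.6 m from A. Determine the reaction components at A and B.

A_x = 0, A_y = 25.62 kN, B_y = 30.13 kN

Resultant of the distributed load: 4.3 × 2.5 = 10.75 kN at 5.35 m from A.
ΣM about A: B_y·7.7 − (4.3·2.5)·5.35 − 25·1.7 − 20·6.6 = 0 → B_y = 232.0125/7.7 = 30.1315 ≈ 30.13 kN.
ΣF_y = 0: A_y + 30.1315 − 4.3·2.5 − 25 − 20 = 0 → A_y = 25.62 kN.
ΣF_x = 0: no horizontal applied forces, so A_x = 0.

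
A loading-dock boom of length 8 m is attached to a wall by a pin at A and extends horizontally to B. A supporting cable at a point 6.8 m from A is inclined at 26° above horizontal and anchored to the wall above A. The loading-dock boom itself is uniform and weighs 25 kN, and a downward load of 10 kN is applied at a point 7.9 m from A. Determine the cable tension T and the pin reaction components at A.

ΣM about A: T·sin26°·6.8 − 25·4 − 10·7.9 = 0 → T = 179/(6.8·0.438371) = 60.0485 ≈ 60.05 kN.
ΣF_x = 0: A_x − T·cos26° = 0 → A_x = 60.0485 × 0.898794 = 53.97 kN.
ΣF_y = 0: A_y + T·sin26° − 25 − 10 = 0 → A_y = 35 − 60.0485 × 0.438371 = 8.676 kN.

T = 60.05 kN, A_x = 53.97 kN, A_y = 8.676 kN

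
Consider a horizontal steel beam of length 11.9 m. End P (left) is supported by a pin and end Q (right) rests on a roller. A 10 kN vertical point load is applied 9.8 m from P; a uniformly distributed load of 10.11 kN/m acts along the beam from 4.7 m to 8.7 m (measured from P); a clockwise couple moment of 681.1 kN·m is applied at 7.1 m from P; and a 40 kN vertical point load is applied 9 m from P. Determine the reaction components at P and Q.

P_x = 0, P_y = -28.05 kN, Q_y = 118.5 kN

Resultant of the distributed load: 10.11 × 4 = 40.44 kN at 6.7 m from P.
ΣM about P: Q_y·11.9 − 10·9.8 − (10.11·4)·6.7 − 681.1 − 40·9 = 0 → Q_y = 1410.048/11.9 = 118.491 ≈ 118.5 kN.
ΣF_y = 0: P_y + 118.491 − 10 − 10.11·4 − 40 = 0 → P_y = -28.05 kN.
ΣF_x = 0: no horizontal applied forces, so P_x = 0.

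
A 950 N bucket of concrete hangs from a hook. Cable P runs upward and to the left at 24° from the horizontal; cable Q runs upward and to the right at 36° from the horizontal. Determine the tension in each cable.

T_P = 887.5 N, T_Q = 1002 N

ΣF_x = 0: −T_P·cos24° + T_Q·cos36° = 0 → T_Q = 1.1292·T_P.
ΣF_y = 0: T_P·sin24° + T_Q·sin36° = 950.
Substitute: T_P·(0.406737 + 1.1292·0.587785) = 950 → T_P = 887.466 ≈ 887.5 N.
Then T_Q = 1.1292 × 887.466 = 1002 N.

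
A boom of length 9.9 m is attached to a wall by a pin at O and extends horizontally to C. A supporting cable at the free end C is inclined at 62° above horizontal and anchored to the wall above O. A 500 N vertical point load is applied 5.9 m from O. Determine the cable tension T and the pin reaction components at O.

T = 337.5 N, O_x = 158.4 N, O_y = 202.0 N

ΣM about O: T·sin62°·9.9 − 500·5.9 = 0 → T = 2950/(9.9·0.882948) = 337.483 ≈ 337.5 N.
ΣF_x = 0: O_x − T·cos62° = 0 → O_x = 337.483 × 0.469472 = 158.4 N.
ΣF_y = 0: O_y + T·sin62° − 500 = 0 → O_y = 500 − 337.483 × 0.882948 = 202.0 N.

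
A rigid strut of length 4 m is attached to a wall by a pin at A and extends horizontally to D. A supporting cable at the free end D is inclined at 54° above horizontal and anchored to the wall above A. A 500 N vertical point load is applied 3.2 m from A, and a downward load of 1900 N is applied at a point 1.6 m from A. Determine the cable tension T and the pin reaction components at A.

T = 1434 N, A_x = 842.8 N, A_y = 1240 N

ΣM about A: T·sin54°·4 − 500·3.2 − 1900·1.6 = 0 → T = 4640/(4·0.809017) = 1433.84 ≈ 1434 N.
ΣF_x = 0: A_x − T·cos54° = 0 → A_x = 1433.84 × 0.587785 = 842.8 N.
ΣF_y = 0: A_y + T·sin54° − 500 − 1900 = 0 → A_y = 2400 − 1433.84 × 0.809017 = 1240 N.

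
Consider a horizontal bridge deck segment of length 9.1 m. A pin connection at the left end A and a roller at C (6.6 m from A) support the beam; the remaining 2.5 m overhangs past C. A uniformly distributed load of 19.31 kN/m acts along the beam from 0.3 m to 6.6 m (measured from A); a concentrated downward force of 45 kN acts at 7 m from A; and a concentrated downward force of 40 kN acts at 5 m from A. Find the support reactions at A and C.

A_x = 0, A_y = 65.03 kN, C_y = 141.6 kN

Resultant of the distributed load: 19.31 × 6.3 = 121.653 kN at 3.45 m from A.
Taking moments about A: C_y·6.6 − (19.31·6.3)·3.45 − 45·7 − 40·5 = 0 → C_y = 934.70285/6.6 = 141.622 ≈ 141.6 kN.
ΣF_y = 0: A_y + 141.622 − 19.31·6.3 − 45 − 40 = 0 → A_y = 65.03 kN.
ΣF_x = 0: no horizontal applied forces, so A_x = 0.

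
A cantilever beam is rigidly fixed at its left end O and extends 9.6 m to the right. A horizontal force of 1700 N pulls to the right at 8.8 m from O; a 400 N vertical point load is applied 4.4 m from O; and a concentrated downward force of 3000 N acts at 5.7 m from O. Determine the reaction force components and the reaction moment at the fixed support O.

ΣF_x = 0: O_x + 1700 = 0 → O_x = -1700 N.
ΣF_y = 0: O_y − 400 − 3000 = 0 → O_y = 3400 N.
ΣM about O: M_O − 400·4.4 − 3000·5.7 = 0 → M_O = 18860 N·m.

O_x = -1700 N, O_y = 3400 N, M_O = 18860 N·m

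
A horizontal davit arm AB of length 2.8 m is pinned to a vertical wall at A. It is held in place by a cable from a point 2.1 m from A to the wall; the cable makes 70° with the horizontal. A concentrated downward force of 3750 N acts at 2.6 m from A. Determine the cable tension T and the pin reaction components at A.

ΣM about A: T·sin70°·2.1 − 3750·2.6 = 0 → T = 9750/(2.1·0.939693) = 4940.82 ≈ 4941 N.
ΣF_x = 0: A_x − T·cos70° = 0 → A_x = 4940.82 × 0.34202 = 1690 N.
ΣF_y = 0: A_y + T·sin70° − 3750 = 0 → A_y = 3750 − 4940.82 × 0.939693 = -892.9 N.

T = 4941 N, A_x = 1690 N, A_y = -892.9 N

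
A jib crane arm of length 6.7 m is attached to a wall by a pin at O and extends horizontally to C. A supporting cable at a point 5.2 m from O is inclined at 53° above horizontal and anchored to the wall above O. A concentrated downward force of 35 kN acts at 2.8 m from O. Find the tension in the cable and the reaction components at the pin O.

ΣM about O: T·sin53°·5.2 − 35·2.8 = 0 → T = 98/(5.2·0.798636) = 23.5979 ≈ 23.60 kN.
ΣF_x = 0: O_x − T·cos53° = 0 → O_x = 23.5979 × 0.601815 = 14.20 kN.
ΣF_y = 0: O_y + T·sin53° − 35 = 0 → O_y = 35 − 23.5979 × 0.798636 = 16.15 kN.

T = 23.60 kN, O_x = 14.20 kN, O_y = 16.15 kN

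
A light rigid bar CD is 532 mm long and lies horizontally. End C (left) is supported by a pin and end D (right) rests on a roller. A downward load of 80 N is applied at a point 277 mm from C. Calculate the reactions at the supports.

Moments about C: D_y·532 − 80·277 = 0 → D_y = 22160/532 = 41.6541 ≈ 41.65 N.
ΣF_y = 0: C_y + 41.6541 − 80 = 0 → C_y = 38.35 N.
ΣF_x = 0: no horizontal applied forces, so C_x = 0.

C_x = 0, C_y = 38.35 N, D_y = 41.65 N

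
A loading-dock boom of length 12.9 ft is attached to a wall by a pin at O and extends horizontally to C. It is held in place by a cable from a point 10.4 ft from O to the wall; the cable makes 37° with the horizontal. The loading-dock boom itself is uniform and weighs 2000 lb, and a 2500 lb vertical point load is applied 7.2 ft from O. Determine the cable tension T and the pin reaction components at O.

ΣM about O: T·sin37°·10.4 − 2000·6.45 − 2500·7.2 = 0 → T = 30900/(10.4·0.601815) = 4936.99 ≈ 4937 lb.
ΣF_x = 0: O_x − T·cos37° = 0 → O_x = 4936.99 × 0.798636 = 3943 lb.
ΣF_y = 0: O_y + T·sin37° − 2000 − 2500 = 0 → O_y = 4500 − 4936.99 × 0.601815 = 1529 lb.

T = 4937 lb, O_x = 3943 lb, O_y = 1529 lb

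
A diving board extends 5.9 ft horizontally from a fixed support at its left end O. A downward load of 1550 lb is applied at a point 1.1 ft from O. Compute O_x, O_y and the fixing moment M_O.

O_x = 0, O_y = 1550 lb, M_O = 1705 lb·ft

ΣF_x = 0: O_x = 0.
ΣF_y = 0: O_y − 1550 = 0 → O_y = 1550 lb.
ΣM about O: M_O − 1550·1.1 = 0 → M_O = 1705 lb·ft.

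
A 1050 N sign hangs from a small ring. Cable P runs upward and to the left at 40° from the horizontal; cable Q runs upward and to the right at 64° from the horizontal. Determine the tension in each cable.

ΣF_x = 0: −T_P·cos40° + T_Q·cos64° = 0 → T_Q = 1.74748·T_P.
ΣF_y = 0: T_P·sin40° + T_Q·sin64° = 1050.
Substitute: T_P·(0.642788 + 1.74748·0.898794) = 1050 → T_P = 474.381 ≈ 474.4 N.
Then T_Q = 1.74748 × 474.381 = 829.0 N.

T_P = 474.4 N, T_Q = 829.0 N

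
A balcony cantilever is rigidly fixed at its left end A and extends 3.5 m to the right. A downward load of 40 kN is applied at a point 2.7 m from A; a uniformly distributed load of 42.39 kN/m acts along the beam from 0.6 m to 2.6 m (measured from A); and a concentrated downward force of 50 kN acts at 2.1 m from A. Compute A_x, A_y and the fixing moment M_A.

A_x = 0, A_y = 174.8 kN, M_A = 348.6 kN·m

Resultant of the distributed load: 42.39 × 2 = 84.78 kN at 1.6 m from A.
ΣF_x = 0: A_x = 0.
ΣF_y = 0: A_y − 40 − 42.39·2 − 50 = 0 → A_y = 174.8 kN.
ΣM about A: M_A − 40·2.7 − (42.39·2)·1.6 − 50·2.1 = 0 → M_A = 348.6 kN·m.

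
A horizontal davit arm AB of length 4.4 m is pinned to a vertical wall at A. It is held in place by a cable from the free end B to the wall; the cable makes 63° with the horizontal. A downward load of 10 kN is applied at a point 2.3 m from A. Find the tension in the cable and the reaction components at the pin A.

T = 5.867 kN, A_x = 2.663 kN, A_y = 4.773 kN

ΣM about A: T·sin63°·4.4 − 10·2.3 = 0 → T = 23/(4.4·0.891007) = 5.8667 ≈ 5.867 kN.
ΣF_x = 0: A_x − T·cos63° = 0 → A_x = 5.8667 × 0.45399 = 2.663 kN.
ΣF_y = 0: A_y + T·sin63° − 10 = 0 → A_y = 10 − 5.8667 × 0.891007 = 4.773 kN.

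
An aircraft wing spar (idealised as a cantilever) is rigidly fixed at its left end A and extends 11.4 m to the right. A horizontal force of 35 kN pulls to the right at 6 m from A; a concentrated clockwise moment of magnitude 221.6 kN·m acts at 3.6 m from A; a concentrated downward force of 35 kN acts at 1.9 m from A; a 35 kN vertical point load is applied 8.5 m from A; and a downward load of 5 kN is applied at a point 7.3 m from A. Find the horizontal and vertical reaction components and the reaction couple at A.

A_x = -35.00 kN, A_y = 75.00 kN, M_A = 622.1 kN·m

ΣF_x = 0: A_x + 35 = 0 → A_x = -35.00 kN.
ΣF_y = 0: A_y − 35 − 35 − 5 = 0 → A_y = 75.00 kN.
ΣM about A: M_A − 221.6 − 35·1.9 − 35·8.5 − 5·7.3 = 0 → M_A = 622.1 kN·m.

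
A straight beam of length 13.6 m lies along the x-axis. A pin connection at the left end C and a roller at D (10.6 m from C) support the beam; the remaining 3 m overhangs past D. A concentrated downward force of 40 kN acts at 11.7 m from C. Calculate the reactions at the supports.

C_x = 0, C_y = -4.151 kN, D_y = 44.15 kN

ΣM about C: D_y·10.6 − 40·11.7 = 0 → D_y = 468/10.6 = 44.1509 ≈ 44.15 kN.
ΣF_y = 0: C_y + 44.1509 − 40 = 0 → C_y = -4.151 kN.
ΣF_x = 0: no horizontal applied forces, so C_x = 0.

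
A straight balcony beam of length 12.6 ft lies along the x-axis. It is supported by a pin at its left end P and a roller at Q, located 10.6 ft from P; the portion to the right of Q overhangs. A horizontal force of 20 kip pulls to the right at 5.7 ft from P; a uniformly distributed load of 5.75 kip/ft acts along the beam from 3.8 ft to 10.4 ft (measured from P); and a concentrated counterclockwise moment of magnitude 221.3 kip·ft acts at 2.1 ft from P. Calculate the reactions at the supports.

Resultant of the distributed load: 5.75 × 6.6 = 37.95 kip at 7.1 ft from P.
Moments about P: Q_y·10.6 − (5.75·6.6)·7.1 + 221.3 = 0 → Q_y = 48.145/10.6 = 4.54198 ≈ 4.542 kip.
ΣF_y = 0: P_y + 4.54198 − 5.75·6.6 = 0 → P_y = 33.41 kip.
ΣF_x = 0: P_x + 20 = 0 → P_x = -20.00 kip.

P_x = -20.00 kip, P_y = 33.41 kip, Q_y = 4.542 kip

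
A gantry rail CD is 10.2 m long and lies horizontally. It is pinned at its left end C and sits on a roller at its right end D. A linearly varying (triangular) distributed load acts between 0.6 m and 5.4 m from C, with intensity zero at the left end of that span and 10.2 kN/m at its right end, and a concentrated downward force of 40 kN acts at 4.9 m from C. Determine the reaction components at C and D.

C_x = 0, C_y = 36.14 kN, D_y = 28.34 kN

Resultant of the triangular load: ½ × 10.2 × 4.8 = 24.48 kN, acting at 3.8 m from C (one-third of the span from the peak).
Taking moments about C: D_y·10.2 − (½·10.2·4.8)·3.8 − 40·4.9 = 0 → D_y = 289.024/10.2 = 28.3357 ≈ 28.34 kN.
ΣF_y = 0: C_y + 28.3357 − ½·10.2·4.8 − 40 = 0 → C_y = 36.14 kN.
ΣF_x = 0: no horizontal applied forces, so C_x = 0.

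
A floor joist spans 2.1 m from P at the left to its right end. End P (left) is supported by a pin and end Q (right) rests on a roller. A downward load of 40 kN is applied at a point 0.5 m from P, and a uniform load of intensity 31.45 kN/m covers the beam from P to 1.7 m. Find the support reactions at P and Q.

Resultant of the distributed load: 31.45 × 1.7 = 53.465 kN at 0.85 m from P.
Taking moments about P: Q_y·2.1 − 40·0.5 − (31.45·1.7)·0.85 = 0 → Q_y = 65.44525/2.1 = 31.1644 ≈ 31.16 kN.
ΣF_y = 0: P_y + 31.1644 − 40 − 31.45·1.7 = 0 → P_y = 62.30 kN.
ΣF_x = 0: no horizontal applied forces, so P_x = 0.

P_x = 0, P_y = 62.30 kN, Q_y = 31.16 kN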